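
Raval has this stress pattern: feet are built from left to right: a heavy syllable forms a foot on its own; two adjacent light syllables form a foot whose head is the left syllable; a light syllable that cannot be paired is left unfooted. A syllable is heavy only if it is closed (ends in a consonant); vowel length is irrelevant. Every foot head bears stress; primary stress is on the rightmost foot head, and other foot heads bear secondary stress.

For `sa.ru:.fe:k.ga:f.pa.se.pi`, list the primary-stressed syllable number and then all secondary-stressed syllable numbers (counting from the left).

Weights: 1 sa L, 2 ru: L, 3 fe:k H, 4 ga:f H, 5 pa L, 6 se L, 7 pi L.
Parse left to right (heavy = foot alone; LL = one foot; stranded L unfooted): (ˈsa.ru:) (ˈfe:k) (ˈga:f) (ˈpa.se) pi.
Foot heads: 1, 3, 4, 5.
Primary stress on the rightmost head = syllable 5.
Secondary stress on 1, 3, 4: ˌsa.ru:.ˌfe:k.ˌga:f.ˈpa.se.pi.

primary 5, secondary 1, 3, 4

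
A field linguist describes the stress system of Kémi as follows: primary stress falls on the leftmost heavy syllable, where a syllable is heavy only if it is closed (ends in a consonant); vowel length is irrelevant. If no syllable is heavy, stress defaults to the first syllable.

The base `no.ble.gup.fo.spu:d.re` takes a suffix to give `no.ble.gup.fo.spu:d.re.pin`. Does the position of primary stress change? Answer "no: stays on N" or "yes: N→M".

Base `no.ble.gup.fo.spu:d.re` (6 syllables):
  Weights: 1 no L, 2 ble L, 3 gup H, 4 fo L, 5 spu:d H, 6 re L.
  Heavy syllables in the domain: 3, 5. The leftmost is syllable 3 (gup).
  → primary stress on syllable 3.
Suffixed `no.ble.gup.fo.spu:d.re.pin` (7 syllables):
  Weights: 1 no L, 2 ble L, 3 gup H, 4 fo L, 5 spu:d H, 6 re L, 7 pin H.
  Heavy syllables in the domain: 3, 5, 7. The leftmost is syllable 3 (gup).
  → primary stress on syllable 3.

no: stays on 3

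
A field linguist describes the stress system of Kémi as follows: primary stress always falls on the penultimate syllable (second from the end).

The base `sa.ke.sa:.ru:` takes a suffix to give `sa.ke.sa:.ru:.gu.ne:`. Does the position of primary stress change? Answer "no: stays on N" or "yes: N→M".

yes: 3→5

Base `sa.ke.sa:.ru:` (4 syllables):
  The word has 4 syllables; the penultimate syllable (second from the end) is syllable 3 (sa:).
  → primary stress on syllable 3.
Suffixed `sa.ke.sa:.ru:.gu.ne:` (6 syllables):
  The word has 6 syllables; the penultimate syllable (second from the end) is syllable 5 (gu).
  → primary stress on syllable 5.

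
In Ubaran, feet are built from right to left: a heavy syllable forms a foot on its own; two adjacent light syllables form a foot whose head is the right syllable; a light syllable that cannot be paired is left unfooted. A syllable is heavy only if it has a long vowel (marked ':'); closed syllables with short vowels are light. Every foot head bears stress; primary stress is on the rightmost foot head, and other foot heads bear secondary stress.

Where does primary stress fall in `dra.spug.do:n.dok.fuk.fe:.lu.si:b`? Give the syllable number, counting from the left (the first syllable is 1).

Weights: 1 dra L, 2 spug L, 3 do:n H, 4 dok L, 5 fuk L, 6 fe: H, 7 lu L, 8 si:b H.
Parse right to left (heavy = foot alone; LL = one foot; stranded L unfooted): (dra.ˈspug) (ˈdo:n) (dok.ˈfuk) (ˈfe:) lu (ˈsi:b).
Foot heads: 2, 3, 5, 6, 8.
Primary stress on the rightmost head = syllable 8.
Primary stress: syllable 8 → dra.spug.do:n.dok.fuk.fe:.lu.ˈsi:b.

8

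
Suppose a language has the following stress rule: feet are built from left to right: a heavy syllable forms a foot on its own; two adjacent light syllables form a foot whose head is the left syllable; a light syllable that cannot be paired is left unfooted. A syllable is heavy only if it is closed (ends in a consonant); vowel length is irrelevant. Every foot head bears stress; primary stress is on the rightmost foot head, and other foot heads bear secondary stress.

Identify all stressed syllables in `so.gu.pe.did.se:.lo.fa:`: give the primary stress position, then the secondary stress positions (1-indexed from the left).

primary 5, secondary 1, 4

Weights: 1 so L, 2 gu L, 3 pe L, 4 did H, 5 se: L, 6 lo L, 7 fa: L.
Parse left to right (heavy = foot alone; LL = one foot; stranded L unfooted): (ˈso.gu) pe (ˈdid) (ˈse:.lo) fa:.
Foot heads: 1, 4, 5.
Primary stress on the rightmost head = syllable 5.
Secondary stress on 1, 4: ˌso.gu.pe.ˌdid.ˈse:.lo.fa:.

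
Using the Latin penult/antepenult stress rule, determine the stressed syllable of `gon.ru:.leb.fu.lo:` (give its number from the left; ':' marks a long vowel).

Classical Latin: stress the penult if heavy (long vowel or closed), else the antepenult.
Weights: 3 leb H, 4 fu L, 5 lo: H.
The penult (syllable 4, fu) is light, so stress falls on the antepenult (syllable 3, leb).
Stress on syllable 3: gon.ru:.ˈleb.fu.lo:.

3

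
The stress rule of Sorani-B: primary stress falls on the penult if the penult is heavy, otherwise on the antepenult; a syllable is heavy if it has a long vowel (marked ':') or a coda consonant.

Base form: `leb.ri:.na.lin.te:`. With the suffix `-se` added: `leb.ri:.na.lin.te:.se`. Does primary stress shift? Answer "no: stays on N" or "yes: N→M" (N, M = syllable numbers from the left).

Base `leb.ri:.na.lin.te:` (5 syllables):
  Weights: 3 na L, 4 lin H, 5 te: H.
  The penult (syllable 4, lin) is heavy, so it takes stress.
  → primary stress on syllable 4.
Suffixed `leb.ri:.na.lin.te:.se` (6 syllables):
  Weights: 4 lin H, 5 te: H, 6 se L.
  The penult (syllable 5, te:) is heavy, so it takes stress.
  → primary stress on syllable 5.

yes: 4→5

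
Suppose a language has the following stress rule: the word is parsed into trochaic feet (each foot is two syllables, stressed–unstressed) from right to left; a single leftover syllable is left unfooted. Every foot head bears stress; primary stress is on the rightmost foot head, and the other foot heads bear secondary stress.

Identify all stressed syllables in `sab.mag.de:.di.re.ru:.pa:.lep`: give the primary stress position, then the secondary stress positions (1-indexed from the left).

Parse right to left into trochaic (ˈσσ) feet: (ˈsab.mag) (ˈde:.di) (ˈre.ru:) (ˈpa:.lep).
Foot heads (stressed positions): 1, 3, 5, 7.
End Rule Rightmost: primary stress on the rightmost head = syllable 7.
Secondary stress on 1, 3, 5: ˌsab.mag.ˌde:.di.ˌre.ru:.ˈpa:.lep.

primary 7, secondary 1, 3, 5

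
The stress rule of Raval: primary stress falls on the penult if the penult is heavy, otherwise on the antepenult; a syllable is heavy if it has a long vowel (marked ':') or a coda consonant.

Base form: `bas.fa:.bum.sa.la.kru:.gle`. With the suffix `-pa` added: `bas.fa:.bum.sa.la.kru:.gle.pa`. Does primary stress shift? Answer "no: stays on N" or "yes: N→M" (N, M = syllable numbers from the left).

no: stays on 6

Base `bas.fa:.bum.sa.la.kru:.gle` (7 syllables):
  Weights: 5 la L, 6 kru: H, 7 gle L.
  The penult (syllable 6, kru:) is heavy, so it takes stress.
  → primary stress on syllable 6.
Suffixed `bas.fa:.bum.sa.la.kru:.gle.pa` (8 syllables):
  Weights: 6 kru: H, 7 gle L, 8 pa L.
  The penult (syllable 7, gle) is light, so stress falls on the antepenult (syllable 6, kru:).
  → primary stress on syllable 6.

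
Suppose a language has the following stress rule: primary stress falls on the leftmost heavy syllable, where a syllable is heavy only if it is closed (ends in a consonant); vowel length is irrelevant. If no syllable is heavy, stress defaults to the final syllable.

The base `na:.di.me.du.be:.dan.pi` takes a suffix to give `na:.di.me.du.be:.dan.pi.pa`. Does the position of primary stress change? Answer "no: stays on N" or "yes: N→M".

Base `na:.di.me.du.be:.dan.pi` (7 syllables):
  Weights: 1 na: L, 2 di L, 3 me L, 4 du L, 5 be: L, 6 dan H, 7 pi L.
  Heavy syllables in the domain: 6. The leftmost is syllable 6 (dan).
  → primary stress on syllable 6.
Suffixed `na:.di.me.du.be:.dan.pi.pa` (8 syllables):
  Weights: 1 na: L, 2 di L, 3 me L, 4 du L, 5 be: L, 6 dan H, 7 pi L, 8 pa L.
  Heavy syllables in the domain: 6. The leftmost is syllable 6 (dan).
  → primary stress on syllable 6.

no: stays on 6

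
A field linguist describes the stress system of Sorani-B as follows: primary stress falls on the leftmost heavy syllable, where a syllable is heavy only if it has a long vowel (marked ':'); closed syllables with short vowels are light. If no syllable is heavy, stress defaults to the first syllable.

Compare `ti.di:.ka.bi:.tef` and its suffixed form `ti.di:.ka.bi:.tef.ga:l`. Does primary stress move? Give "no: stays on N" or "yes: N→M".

no: stays on 2

Base `ti.di:.ka.bi:.tef` (5 syllables):
  Weights: 1 ti L, 2 di: H, 3 ka L, 4 bi: H, 5 tef L.
  Heavy syllables in the domain: 2, 4. The leftmost is syllable 2 (di:).
  → primary stress on syllable 2.
Suffixed `ti.di:.ka.bi:.tef.ga:l` (6 syllables):
  Weights: 1 ti L, 2 di: H, 3 ka L, 4 bi: H, 5 tef L, 6 ga:l H.
  Heavy syllables in the domain: 2, 4, 6. The leftmost is syllable 2 (di:).
  → primary stress on syllable 2.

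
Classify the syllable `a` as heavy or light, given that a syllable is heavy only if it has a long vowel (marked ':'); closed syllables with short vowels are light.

`a`: short vowel, open (no coda). Short vowel → light.

light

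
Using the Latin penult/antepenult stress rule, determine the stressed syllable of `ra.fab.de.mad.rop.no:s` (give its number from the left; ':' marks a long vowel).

Classical Latin: stress the penult if heavy (long vowel or closed), else the antepenult.
Weights: 4 mad H, 5 rop H, 6 no:s H.
The penult (syllable 5, rop) is heavy, so it takes stress.
Stress on syllable 5: ra.fab.de.mad.ˈrop.no:s.

5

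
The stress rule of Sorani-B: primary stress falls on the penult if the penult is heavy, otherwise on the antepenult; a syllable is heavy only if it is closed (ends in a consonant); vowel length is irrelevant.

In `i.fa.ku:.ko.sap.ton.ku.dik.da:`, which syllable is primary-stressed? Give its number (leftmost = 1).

Weights: 7 ku L, 8 dik H, 9 da: L.
The penult (syllable 8, dik) is heavy, so it takes stress.
Primary stress: syllable 8 → i.fa.ku:.ko.sap.ton.ku.ˈdik.da:.

8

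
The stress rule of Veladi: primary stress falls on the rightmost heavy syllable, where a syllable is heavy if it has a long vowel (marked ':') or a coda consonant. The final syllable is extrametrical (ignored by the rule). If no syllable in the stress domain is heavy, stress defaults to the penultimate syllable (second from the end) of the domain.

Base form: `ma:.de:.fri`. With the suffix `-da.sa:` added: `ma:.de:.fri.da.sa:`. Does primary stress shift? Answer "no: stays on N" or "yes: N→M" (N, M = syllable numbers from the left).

Base `ma:.de:.fri` (3 syllables):
  The final syllable (3, fri) is extrametrical; the stress domain is syllables 1–2.
  Weights: 1 ma: H, 2 de: H.
  Heavy syllables in the domain: 1, 2. The rightmost is syllable 2 (de:).
  → primary stress on syllable 2.
Suffixed `ma:.de:.fri.da.sa:` (5 syllables):
  The final syllable (5, sa:) is extrametrical; the stress domain is syllables 1–4.
  Weights: 1 ma: H, 2 de: H, 3 fri L, 4 da L.
  Heavy syllables in the domain: 1, 2. The rightmost is syllable 2 (de:).
  → primary stress on syllable 2.

no: stays on 2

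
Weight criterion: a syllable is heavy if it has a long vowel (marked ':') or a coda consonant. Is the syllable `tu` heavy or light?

`tu`: short vowel, open (no coda). Short vowel, open → light.

light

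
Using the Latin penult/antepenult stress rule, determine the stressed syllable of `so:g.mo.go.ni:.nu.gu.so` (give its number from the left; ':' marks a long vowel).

Classical Latin: stress the penult if heavy (long vowel or closed), else the antepenult.
Weights: 5 nu L, 6 gu L, 7 so L.
The penult (syllable 6, gu) is light, so stress falls on the antepenult (syllable 5, nu).
Stress on syllable 5: so:g.mo.go.ni:.ˈnu.gu.so.

5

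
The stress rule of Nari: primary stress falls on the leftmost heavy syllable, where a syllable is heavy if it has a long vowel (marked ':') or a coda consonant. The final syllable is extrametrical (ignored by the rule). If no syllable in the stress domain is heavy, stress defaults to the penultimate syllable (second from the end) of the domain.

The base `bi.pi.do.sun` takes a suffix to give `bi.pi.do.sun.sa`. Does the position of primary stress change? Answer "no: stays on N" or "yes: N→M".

yes: 2→4

Base `bi.pi.do.sun` (4 syllables):
  The final syllable (4, sun) is extrametrical; the stress domain is syllables 1–3.
  Weights: 1 bi L, 2 pi L, 3 do L.
  No heavy syllable in the domain; default to the penultimate syllable (second from the end) of the domain = syllable 2.
  → primary stress on syllable 2.
Suffixed `bi.pi.do.sun.sa` (5 syllables):
  The final syllable (5, sa) is extrametrical; the stress domain is syllables 1–4.
  Weights: 1 bi L, 2 pi L, 3 do L, 4 sun H.
  Heavy syllables in the domain: 4. The leftmost is syllable 4 (sun).
  → primary stress on syllable 4.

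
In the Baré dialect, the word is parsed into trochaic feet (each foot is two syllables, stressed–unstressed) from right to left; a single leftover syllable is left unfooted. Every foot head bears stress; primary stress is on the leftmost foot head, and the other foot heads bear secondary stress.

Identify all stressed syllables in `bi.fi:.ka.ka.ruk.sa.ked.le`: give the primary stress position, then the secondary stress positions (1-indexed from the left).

Parse right to left into trochaic (ˈσσ) feet: (ˈbi.fi:) (ˈka.ka) (ˈruk.sa) (ˈked.le).
Foot heads (stressed positions): 1, 3, 5, 7.
End Rule Leftmost: primary stress on the leftmost head = syllable 1.
Secondary stress on 3, 5, 7: ˈbi.fi:.ˌka.ka.ˌruk.sa.ˌked.le.

primary 1, secondary 3, 5, 7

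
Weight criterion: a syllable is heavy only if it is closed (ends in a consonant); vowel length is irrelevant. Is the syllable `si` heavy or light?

light

`si`: short vowel, open (no coda). Open (no coda) → light.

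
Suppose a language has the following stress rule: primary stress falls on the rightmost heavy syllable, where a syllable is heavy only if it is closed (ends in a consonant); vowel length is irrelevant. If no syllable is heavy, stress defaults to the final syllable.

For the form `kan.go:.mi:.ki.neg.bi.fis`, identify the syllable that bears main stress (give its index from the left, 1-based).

Weights: 1 kan H, 2 go: L, 3 mi: L, 4 ki L, 5 neg H, 6 bi L, 7 fis H.
Heavy syllables in the domain: 1, 5, 7. The rightmost is syllable 7 (fis).
Primary stress: syllable 7 → kan.go:.mi:.ki.neg.bi.ˈfis.

7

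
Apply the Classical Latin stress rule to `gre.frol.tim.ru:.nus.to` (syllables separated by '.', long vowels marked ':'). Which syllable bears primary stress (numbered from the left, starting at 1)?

5

Classical Latin: stress the penult if heavy (long vowel or closed), else the antepenult.
Weights: 4 ru: H, 5 nus H, 6 to L.
The penult (syllable 5, nus) is heavy, so it takes stress.
Stress on syllable 5: gre.frol.tim.ru:.ˈnus.to.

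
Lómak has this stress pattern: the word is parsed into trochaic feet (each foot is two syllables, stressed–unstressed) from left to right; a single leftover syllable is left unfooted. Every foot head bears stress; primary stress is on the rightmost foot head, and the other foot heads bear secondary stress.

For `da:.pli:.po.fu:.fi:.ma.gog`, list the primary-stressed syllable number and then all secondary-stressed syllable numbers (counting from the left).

primary 5, secondary 1, 3

Parse left to right into trochaic (ˈσσ) feet: (ˈda:.pli:) (ˈpo.fu:) (ˈfi:.ma) gog. Syllable 7 is left unfooted.
Foot heads (stressed positions): 1, 3, 5.
End Rule Rightmost: primary stress on the rightmost head = syllable 5.
Secondary stress on 1, 3: ˌda:.pli:.ˌpo.fu:.ˈfi:.ma.gog.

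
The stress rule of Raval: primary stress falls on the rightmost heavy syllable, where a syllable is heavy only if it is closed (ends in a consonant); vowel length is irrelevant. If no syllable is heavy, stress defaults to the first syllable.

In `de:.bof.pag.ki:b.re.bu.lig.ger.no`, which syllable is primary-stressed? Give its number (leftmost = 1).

Weights: 1 de: L, 2 bof H, 3 pag H, 4 ki:b H, 5 re L, 6 bu L, 7 lig H, 8 ger H, 9 no L.
Heavy syllables in the domain: 2, 3, 4, 7, 8. The rightmost is syllable 8 (ger).
Primary stress: syllable 8 → de:.bof.pag.ki:b.re.bu.lig.ˈger.no.

8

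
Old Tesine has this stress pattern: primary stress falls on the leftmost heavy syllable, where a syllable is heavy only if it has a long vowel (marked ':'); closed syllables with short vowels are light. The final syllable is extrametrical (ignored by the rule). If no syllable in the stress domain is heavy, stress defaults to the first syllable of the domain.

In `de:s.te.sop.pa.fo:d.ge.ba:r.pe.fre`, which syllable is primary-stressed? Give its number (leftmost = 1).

1

The final syllable (9, fre) is extrametrical; the stress domain is syllables 1–8.
Weights: 1 de:s H, 2 te L, 3 sop L, 4 pa L, 5 fo:d H, 6 ge L, 7 ba:r H, 8 pe L.
Heavy syllables in the domain: 1, 5, 7. The leftmost is syllable 1 (de:s).
Primary stress: syllable 1 → ˈde:s.te.sop.pa.fo:d.ge.ba:r.pe.fre.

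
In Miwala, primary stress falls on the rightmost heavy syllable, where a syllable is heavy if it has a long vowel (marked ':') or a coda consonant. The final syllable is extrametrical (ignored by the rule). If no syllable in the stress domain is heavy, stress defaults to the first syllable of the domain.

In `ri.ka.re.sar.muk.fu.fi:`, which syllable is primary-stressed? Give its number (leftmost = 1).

The final syllable (7, fi:) is extrametrical; the stress domain is syllables 1–6.
Weights: 1 ri L, 2 ka L, 3 re L, 4 sar H, 5 muk H, 6 fu L.
Heavy syllables in the domain: 4, 5. The rightmost is syllable 5 (muk).
Primary stress: syllable 5 → ri.ka.re.sar.ˈmuk.fu.fi:.

5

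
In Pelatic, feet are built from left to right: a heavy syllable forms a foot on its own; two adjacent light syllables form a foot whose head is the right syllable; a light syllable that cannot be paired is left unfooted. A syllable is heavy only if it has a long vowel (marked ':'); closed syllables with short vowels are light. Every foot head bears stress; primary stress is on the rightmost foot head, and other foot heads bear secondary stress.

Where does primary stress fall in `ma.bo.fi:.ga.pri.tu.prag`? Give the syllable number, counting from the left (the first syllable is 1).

Weights: 1 ma L, 2 bo L, 3 fi: H, 4 ga L, 5 pri L, 6 tu L, 7 prag L.
Parse left to right (heavy = foot alone; LL = one foot; stranded L unfooted): (ma.ˈbo) (ˈfi:) (ga.ˈpri) (tu.ˈprag).
Foot heads: 2, 3, 5, 7.
Primary stress on the rightmost head = syllable 7.
Primary stress: syllable 7 → ma.bo.fi:.ga.pri.tu.ˈprag.

7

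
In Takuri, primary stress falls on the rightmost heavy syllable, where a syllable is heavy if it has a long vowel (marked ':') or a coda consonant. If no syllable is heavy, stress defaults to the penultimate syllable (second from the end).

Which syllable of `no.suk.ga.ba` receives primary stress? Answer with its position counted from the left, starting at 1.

Weights: 1 no L, 2 suk H, 3 ga L, 4 ba L.
Heavy syllables in the domain: 2. The rightmost is syllable 2 (suk).
Primary stress: syllable 2 → no.ˈsuk.ga.ba.

2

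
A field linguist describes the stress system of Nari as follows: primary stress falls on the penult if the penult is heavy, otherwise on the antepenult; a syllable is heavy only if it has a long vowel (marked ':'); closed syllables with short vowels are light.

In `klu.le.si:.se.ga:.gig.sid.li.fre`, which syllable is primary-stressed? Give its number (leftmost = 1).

Weights: 7 sid L, 8 li L, 9 fre L.
The penult (syllable 8, li) is light, so stress falls on the antepenult (syllable 7, sid).
Primary stress: syllable 7 → klu.le.si:.se.ga:.gig.ˈsid.li.fre.

7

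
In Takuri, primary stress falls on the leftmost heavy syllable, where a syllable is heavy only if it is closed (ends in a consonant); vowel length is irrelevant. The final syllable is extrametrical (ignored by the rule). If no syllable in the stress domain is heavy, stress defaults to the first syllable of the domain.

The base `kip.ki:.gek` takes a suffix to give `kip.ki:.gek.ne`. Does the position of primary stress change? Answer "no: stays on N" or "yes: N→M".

Base `kip.ki:.gek` (3 syllables):
  The final syllable (3, gek) is extrametrical; the stress domain is syllables 1–2.
  Weights: 1 kip H, 2 ki: L.
  Heavy syllables in the domain: 1. The leftmost is syllable 1 (kip).
  → primary stress on syllable 1.
Suffixed `kip.ki:.gek.ne` (4 syllables):
  The final syllable (4, ne) is extrametrical; the stress domain is syllables 1–3.
  Weights: 1 kip H, 2 ki: L, 3 gek H.
  Heavy syllables in the domain: 1, 3. The leftmost is syllable 1 (kip).
  → primary stress on syllable 1.

no: stays on 1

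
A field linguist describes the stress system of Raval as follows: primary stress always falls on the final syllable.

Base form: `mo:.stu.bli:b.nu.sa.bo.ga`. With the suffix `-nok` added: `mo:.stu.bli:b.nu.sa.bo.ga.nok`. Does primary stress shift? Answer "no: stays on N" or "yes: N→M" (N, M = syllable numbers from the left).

yes: 7→8

Base `mo:.stu.bli:b.nu.sa.bo.ga` (7 syllables):
  The word has 7 syllables; the final syllable is syllable 7 (ga).
  → primary stress on syllable 7.
Suffixed `mo:.stu.bli:b.nu.sa.bo.ga.nok` (8 syllables):
  The word has 8 syllables; the final syllable is syllable 8 (nok).
  → primary stress on syllable 8.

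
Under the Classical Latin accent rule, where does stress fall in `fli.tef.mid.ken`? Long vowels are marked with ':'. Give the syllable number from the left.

3

Classical Latin: stress the penult if heavy (long vowel or closed), else the antepenult.
Weights: 2 tef H, 3 mid H, 4 ken H.
The penult (syllable 3, mid) is heavy, so it takes stress.
Stress on syllable 3: fli.tef.ˈmid.ken.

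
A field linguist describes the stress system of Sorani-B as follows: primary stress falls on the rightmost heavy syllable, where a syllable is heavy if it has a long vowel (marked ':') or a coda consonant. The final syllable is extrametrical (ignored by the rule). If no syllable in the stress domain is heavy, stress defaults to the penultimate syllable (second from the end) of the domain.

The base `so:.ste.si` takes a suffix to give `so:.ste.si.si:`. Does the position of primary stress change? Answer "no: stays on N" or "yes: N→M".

no: stays on 1

Base `so:.ste.si` (3 syllables):
  The final syllable (3, si) is extrametrical; the stress domain is syllables 1–2.
  Weights: 1 so: H, 2 ste L.
  Heavy syllables in the domain: 1. The rightmost is syllable 1 (so:).
  → primary stress on syllable 1.
Suffixed `so:.ste.si.si:` (4 syllables):
  The final syllable (4, si:) is extrametrical; the stress domain is syllables 1–3.
  Weights: 1 so: H, 2 ste L, 3 si L.
  Heavy syllables in the domain: 1. The rightmost is syllable 1 (so:).
  → primary stress on syllable 1.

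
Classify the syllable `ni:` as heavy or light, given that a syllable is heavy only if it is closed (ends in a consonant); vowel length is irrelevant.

`ni:`: long vowel, open (no coda). Open (no coda) → light.

light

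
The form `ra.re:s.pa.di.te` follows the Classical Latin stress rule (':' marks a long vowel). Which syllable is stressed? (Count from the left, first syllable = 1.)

3

Classical Latin: stress the penult if heavy (long vowel or closed), else the antepenult.
Weights: 3 pa L, 4 di L, 5 te L.
The penult (syllable 4, di) is light, so stress falls on the antepenult (syllable 3, pa).
Stress on syllable 3: ra.re:s.ˈpa.di.te.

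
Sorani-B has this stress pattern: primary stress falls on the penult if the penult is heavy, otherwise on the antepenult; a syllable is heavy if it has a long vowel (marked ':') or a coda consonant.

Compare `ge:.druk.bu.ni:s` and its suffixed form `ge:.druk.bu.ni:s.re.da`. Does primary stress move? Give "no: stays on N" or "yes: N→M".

Base `ge:.druk.bu.ni:s` (4 syllables):
  Weights: 2 druk H, 3 bu L, 4 ni:s H.
  The penult (syllable 3, bu) is light, so stress falls on the antepenult (syllable 2, druk).
  → primary stress on syllable 2.
Suffixed `ge:.druk.bu.ni:s.re.da` (6 syllables):
  Weights: 4 ni:s H, 5 re L, 6 da L.
  The penult (syllable 5, re) is light, so stress falls on the antepenult (syllable 4, ni:s).
  → primary stress on syllable 4.

yes: 2→4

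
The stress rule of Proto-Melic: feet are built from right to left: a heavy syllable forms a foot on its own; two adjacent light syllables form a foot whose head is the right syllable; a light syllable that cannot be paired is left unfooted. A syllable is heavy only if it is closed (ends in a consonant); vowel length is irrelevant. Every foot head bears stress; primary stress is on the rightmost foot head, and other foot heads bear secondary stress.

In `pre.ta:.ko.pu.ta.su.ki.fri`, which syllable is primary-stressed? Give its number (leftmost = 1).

8

Weights: 1 pre L, 2 ta: L, 3 ko L, 4 pu L, 5 ta L, 6 su L, 7 ki L, 8 fri L.
Parse right to left (heavy = foot alone; LL = one foot; stranded L unfooted): (pre.ˈta:) (ko.ˈpu) (ta.ˈsu) (ki.ˈfri).
Foot heads: 2, 4, 6, 8.
Primary stress on the rightmost head = syllable 8.
Primary stress: syllable 8 → pre.ta:.ko.pu.ta.su.ki.ˈfri.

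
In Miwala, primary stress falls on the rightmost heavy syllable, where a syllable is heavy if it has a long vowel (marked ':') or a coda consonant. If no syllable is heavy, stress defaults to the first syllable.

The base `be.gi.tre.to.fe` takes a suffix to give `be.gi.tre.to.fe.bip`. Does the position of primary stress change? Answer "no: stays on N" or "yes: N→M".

Base `be.gi.tre.to.fe` (5 syllables):
  Weights: 1 be L, 2 gi L, 3 tre L, 4 to L, 5 fe L.
  No heavy syllable in the domain; default to the first syllable = syllable 1.
  → primary stress on syllable 1.
Suffixed `be.gi.tre.to.fe.bip` (6 syllables):
  Weights: 1 be L, 2 gi L, 3 tre L, 4 to L, 5 fe L, 6 bip H.
  Heavy syllables in the domain: 6. The rightmost is syllable 6 (bip).
  → primary stress on syllable 6.

yes: 1→6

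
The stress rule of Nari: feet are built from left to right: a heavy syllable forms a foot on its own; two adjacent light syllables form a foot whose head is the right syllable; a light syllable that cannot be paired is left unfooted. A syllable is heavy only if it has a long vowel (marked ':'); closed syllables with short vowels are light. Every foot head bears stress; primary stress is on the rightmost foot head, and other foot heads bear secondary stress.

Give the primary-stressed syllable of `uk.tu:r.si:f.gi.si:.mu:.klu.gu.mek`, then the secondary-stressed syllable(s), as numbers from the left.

primary 8, secondary 2, 3, 5, 6

Weights: 1 uk L, 2 tu:r H, 3 si:f H, 4 gi L, 5 si: H, 6 mu: H, 7 klu L, 8 gu L, 9 mek L.
Parse left to right (heavy = foot alone; LL = one foot; stranded L unfooted): uk (ˈtu:r) (ˈsi:f) gi (ˈsi:) (ˈmu:) (klu.ˈgu) mek.
Foot heads: 2, 3, 5, 6, 8.
Primary stress on the rightmost head = syllable 8.
Secondary stress on 2, 3, 5, 6: uk.ˌtu:r.ˌsi:f.gi.ˌsi:.ˌmu:.klu.ˈgu.mek.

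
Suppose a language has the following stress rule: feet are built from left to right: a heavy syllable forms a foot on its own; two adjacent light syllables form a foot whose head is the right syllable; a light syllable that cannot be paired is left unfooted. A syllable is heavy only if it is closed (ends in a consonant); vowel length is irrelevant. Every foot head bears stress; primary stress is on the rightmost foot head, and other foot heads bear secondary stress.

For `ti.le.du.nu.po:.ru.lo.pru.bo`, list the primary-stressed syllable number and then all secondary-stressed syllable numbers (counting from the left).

Weights: 1 ti L, 2 le L, 3 du L, 4 nu L, 5 po: L, 6 ru L, 7 lo L, 8 pru L, 9 bo L.
Parse left to right (heavy = foot alone; LL = one foot; stranded L unfooted): (ti.ˈle) (du.ˈnu) (po:.ˈru) (lo.ˈpru) bo.
Foot heads: 2, 4, 6, 8.
Primary stress on the rightmost head = syllable 8.
Secondary stress on 2, 4, 6: ti.ˌle.du.ˌnu.po:.ˌru.lo.ˈpru.bo.

primary 8, secondary 2, 4, 6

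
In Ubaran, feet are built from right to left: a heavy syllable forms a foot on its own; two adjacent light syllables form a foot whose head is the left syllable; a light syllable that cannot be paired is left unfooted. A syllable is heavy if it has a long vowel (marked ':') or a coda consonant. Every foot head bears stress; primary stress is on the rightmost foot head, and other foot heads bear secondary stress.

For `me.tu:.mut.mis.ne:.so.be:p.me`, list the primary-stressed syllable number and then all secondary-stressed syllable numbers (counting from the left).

Weights: 1 me L, 2 tu: H, 3 mut H, 4 mis H, 5 ne: H, 6 so L, 7 be:p H, 8 me L.
Parse right to left (heavy = foot alone; LL = one foot; stranded L unfooted): me (ˈtu:) (ˈmut) (ˈmis) (ˈne:) so (ˈbe:p) me.
Foot heads: 2, 3, 4, 5, 7.
Primary stress on the rightmost head = syllable 7.
Secondary stress on 2, 3, 4, 5: me.ˌtu:.ˌmut.ˌmis.ˌne:.so.ˈbe:p.me.

primary 7, secondary 2, 3, 4, 5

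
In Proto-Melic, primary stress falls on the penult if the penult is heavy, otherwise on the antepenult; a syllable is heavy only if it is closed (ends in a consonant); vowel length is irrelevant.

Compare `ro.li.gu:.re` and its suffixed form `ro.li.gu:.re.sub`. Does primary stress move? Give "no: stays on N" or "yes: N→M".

Base `ro.li.gu:.re` (4 syllables):
  Weights: 2 li L, 3 gu: L, 4 re L.
  The penult (syllable 3, gu:) is light, so stress falls on the antepenult (syllable 2, li).
  → primary stress on syllable 2.
Suffixed `ro.li.gu:.re.sub` (5 syllables):
  Weights: 3 gu: L, 4 re L, 5 sub H.
  The penult (syllable 4, re) is light, so stress falls on the antepenult (syllable 3, gu:).
  → primary stress on syllable 3.

yes: 2→3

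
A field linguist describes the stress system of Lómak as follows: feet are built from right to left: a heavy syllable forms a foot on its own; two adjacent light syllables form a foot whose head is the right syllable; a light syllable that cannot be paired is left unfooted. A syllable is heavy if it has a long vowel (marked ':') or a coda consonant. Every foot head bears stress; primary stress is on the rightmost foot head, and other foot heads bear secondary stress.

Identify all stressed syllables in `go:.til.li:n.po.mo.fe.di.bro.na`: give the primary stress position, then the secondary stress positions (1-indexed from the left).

primary 9, secondary 1, 2, 3, 5, 7

Weights: 1 go: H, 2 til H, 3 li:n H, 4 po L, 5 mo L, 6 fe L, 7 di L, 8 bro L, 9 na L.
Parse right to left (heavy = foot alone; LL = one foot; stranded L unfooted): (ˈgo:) (ˈtil) (ˈli:n) (po.ˈmo) (fe.ˈdi) (bro.ˈna).
Foot heads: 1, 2, 3, 5, 7, 9.
Primary stress on the rightmost head = syllable 9.
Secondary stress on 1, 2, 3, 5, 7: ˌgo:.ˌtil.ˌli:n.po.ˌmo.fe.ˌdi.bro.ˈna.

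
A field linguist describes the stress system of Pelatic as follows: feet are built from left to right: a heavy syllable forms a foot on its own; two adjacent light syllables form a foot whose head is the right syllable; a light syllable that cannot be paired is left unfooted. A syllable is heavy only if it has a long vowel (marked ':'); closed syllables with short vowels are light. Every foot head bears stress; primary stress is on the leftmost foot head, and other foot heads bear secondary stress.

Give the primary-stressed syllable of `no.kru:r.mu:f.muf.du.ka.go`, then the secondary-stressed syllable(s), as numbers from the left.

primary 2, secondary 3, 5, 7

Weights: 1 no L, 2 kru:r H, 3 mu:f H, 4 muf L, 5 du L, 6 ka L, 7 go L.
Parse left to right (heavy = foot alone; LL = one foot; stranded L unfooted): no (ˈkru:r) (ˈmu:f) (muf.ˈdu) (ka.ˈgo).
Foot heads: 2, 3, 5, 7.
Primary stress on the leftmost head = syllable 2.
Secondary stress on 3, 5, 7: no.ˈkru:r.ˌmu:f.muf.ˌdu.ka.ˌgo.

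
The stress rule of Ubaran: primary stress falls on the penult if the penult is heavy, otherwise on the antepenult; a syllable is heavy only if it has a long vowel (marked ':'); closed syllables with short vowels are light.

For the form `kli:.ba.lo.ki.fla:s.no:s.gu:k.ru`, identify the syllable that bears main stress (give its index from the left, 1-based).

7

Weights: 6 no:s H, 7 gu:k H, 8 ru L.
The penult (syllable 7, gu:k) is heavy, so it takes stress.
Primary stress: syllable 7 → kli:.ba.lo.ki.fla:s.no:s.ˈgu:k.ru.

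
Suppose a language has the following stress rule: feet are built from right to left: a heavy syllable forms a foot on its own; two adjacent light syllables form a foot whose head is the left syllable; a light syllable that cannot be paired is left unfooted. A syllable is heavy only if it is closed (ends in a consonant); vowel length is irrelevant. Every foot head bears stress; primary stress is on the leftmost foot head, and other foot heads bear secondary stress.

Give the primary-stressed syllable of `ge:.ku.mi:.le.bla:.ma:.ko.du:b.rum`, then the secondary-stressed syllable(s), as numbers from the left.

primary 2, secondary 4, 6, 8, 9

Weights: 1 ge: L, 2 ku L, 3 mi: L, 4 le L, 5 bla: L, 6 ma: L, 7 ko L, 8 du:b H, 9 rum H.
Parse right to left (heavy = foot alone; LL = one foot; stranded L unfooted): ge: (ˈku.mi:) (ˈle.bla:) (ˈma:.ko) (ˈdu:b) (ˈrum).
Foot heads: 2, 4, 6, 8, 9.
Primary stress on the leftmost head = syllable 2.
Secondary stress on 4, 6, 8, 9: ge:.ˈku.mi:.ˌle.bla:.ˌma:.ko.ˌdu:b.ˌrum.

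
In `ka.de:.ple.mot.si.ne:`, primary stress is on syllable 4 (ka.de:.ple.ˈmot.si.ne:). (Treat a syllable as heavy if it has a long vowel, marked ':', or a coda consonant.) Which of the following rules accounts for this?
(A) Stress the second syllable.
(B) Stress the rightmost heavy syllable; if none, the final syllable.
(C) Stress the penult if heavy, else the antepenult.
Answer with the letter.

Rule A → syllable 2 (observed: 4).
Rule B → syllable 6 (observed: 4).
Rule C → syllable 4 ✓.

C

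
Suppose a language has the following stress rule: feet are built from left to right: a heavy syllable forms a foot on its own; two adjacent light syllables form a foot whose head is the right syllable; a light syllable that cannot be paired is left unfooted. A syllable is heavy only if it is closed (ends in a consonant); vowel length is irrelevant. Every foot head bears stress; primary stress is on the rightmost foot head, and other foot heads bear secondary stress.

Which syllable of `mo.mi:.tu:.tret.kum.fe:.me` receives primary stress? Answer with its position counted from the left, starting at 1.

7

Weights: 1 mo L, 2 mi: L, 3 tu: L, 4 tret H, 5 kum H, 6 fe: L, 7 me L.
Parse left to right (heavy = foot alone; LL = one foot; stranded L unfooted): (mo.ˈmi:) tu: (ˈtret) (ˈkum) (fe:.ˈme).
Foot heads: 2, 4, 5, 7.
Primary stress on the rightmost head = syllable 7.
Primary stress: syllable 7 → mo.mi:.tu:.tret.kum.fe:.ˈme.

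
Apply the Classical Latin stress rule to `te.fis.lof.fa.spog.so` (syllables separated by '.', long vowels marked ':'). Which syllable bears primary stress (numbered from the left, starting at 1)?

5

Classical Latin: stress the penult if heavy (long vowel or closed), else the antepenult.
Weights: 4 fa L, 5 spog H, 6 so L.
The penult (syllable 5, spog) is heavy, so it takes stress.
Stress on syllable 5: te.fis.lof.fa.ˈspog.so.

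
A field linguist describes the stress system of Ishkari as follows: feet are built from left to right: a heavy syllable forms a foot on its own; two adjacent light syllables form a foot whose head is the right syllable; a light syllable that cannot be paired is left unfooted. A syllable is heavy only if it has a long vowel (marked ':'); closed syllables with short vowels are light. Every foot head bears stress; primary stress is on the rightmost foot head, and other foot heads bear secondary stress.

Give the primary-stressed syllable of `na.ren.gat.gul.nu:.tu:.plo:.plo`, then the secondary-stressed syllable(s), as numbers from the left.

primary 7, secondary 2, 4, 5, 6

Weights: 1 na L, 2 ren L, 3 gat L, 4 gul L, 5 nu: H, 6 tu: H, 7 plo: H, 8 plo L.
Parse left to right (heavy = foot alone; LL = one foot; stranded L unfooted): (na.ˈren) (gat.ˈgul) (ˈnu:) (ˈtu:) (ˈplo:) plo.
Foot heads: 2, 4, 5, 6, 7.
Primary stress on the rightmost head = syllable 7.
Secondary stress on 2, 4, 5, 6: na.ˌren.gat.ˌgul.ˌnu:.ˌtu:.ˈplo:.plo.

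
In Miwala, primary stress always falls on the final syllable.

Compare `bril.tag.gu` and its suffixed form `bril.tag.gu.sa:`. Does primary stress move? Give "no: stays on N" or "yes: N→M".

Base `bril.tag.gu` (3 syllables):
  The word has 3 syllables; the final syllable is syllable 3 (gu).
  → primary stress on syllable 3.
Suffixed `bril.tag.gu.sa:` (4 syllables):
  The word has 4 syllables; the final syllable is syllable 4 (sa:).
  → primary stress on syllable 4.

yes: 3→4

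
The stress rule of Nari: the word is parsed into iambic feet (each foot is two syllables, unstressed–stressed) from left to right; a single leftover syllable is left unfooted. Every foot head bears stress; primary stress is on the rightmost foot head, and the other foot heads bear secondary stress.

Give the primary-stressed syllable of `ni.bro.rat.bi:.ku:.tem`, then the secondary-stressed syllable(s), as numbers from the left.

primary 6, secondary 2, 4

Parse left to right into iambic (σˈσ) feet: (ni.ˈbro) (rat.ˈbi:) (ku:.ˈtem).
Foot heads (stressed positions): 2, 4, 6.
End Rule Rightmost: primary stress on the rightmost head = syllable 6.
Secondary stress on 2, 4: ni.ˌbro.rat.ˌbi:.ku:.ˈtem.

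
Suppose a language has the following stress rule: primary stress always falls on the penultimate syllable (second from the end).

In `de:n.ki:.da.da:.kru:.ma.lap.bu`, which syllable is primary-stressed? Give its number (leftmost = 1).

The word has 8 syllables; the penultimate syllable (second from the end) is syllable 7 (lap).
Primary stress: syllable 7 → de:n.ki:.da.da:.kru:.ma.ˈlap.bu.

7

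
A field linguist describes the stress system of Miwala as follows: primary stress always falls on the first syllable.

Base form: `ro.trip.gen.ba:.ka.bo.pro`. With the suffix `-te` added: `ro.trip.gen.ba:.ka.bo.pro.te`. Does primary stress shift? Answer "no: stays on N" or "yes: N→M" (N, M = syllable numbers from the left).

Base `ro.trip.gen.ba:.ka.bo.pro` (7 syllables):
  The word has 7 syllables; the first syllable is syllable 1 (ro).
  → primary stress on syllable 1.
Suffixed `ro.trip.gen.ba:.ka.bo.pro.te` (8 syllables):
  The word has 8 syllables; the first syllable is syllable 1 (ro).
  → primary stress on syllable 1.

no: stays on 1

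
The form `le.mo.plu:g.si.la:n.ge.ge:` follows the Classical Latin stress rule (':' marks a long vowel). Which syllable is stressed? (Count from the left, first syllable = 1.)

Classical Latin: stress the penult if heavy (long vowel or closed), else the antepenult.
Weights: 5 la:n H, 6 ge L, 7 ge: H.
The penult (syllable 6, ge) is light, so stress falls on the antepenult (syllable 5, la:n).
Stress on syllable 5: le.mo.plu:g.si.ˈla:n.ge.ge:.

5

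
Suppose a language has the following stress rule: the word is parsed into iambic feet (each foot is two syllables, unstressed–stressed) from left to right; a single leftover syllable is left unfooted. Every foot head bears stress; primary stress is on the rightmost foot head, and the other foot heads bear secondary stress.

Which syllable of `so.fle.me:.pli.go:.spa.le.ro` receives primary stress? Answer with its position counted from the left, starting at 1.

Parse left to right into iambic (σˈσ) feet: (so.ˈfle) (me:.ˈpli) (go:.ˈspa) (le.ˈro).
Foot heads (stressed positions): 2, 4, 6, 8.
End Rule Rightmost: primary stress on the rightmost head = syllable 8.
Primary stress: syllable 8 → so.fle.me:.pli.go:.spa.le.ˈro.

8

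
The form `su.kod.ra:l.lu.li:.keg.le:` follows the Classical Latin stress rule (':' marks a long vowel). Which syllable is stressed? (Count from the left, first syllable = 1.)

6

Classical Latin: stress the penult if heavy (long vowel or closed), else the antepenult.
Weights: 5 li: H, 6 keg H, 7 le: H.
The penult (syllable 6, keg) is heavy, so it takes stress.
Stress on syllable 6: su.kod.ra:l.lu.li:.ˈkeg.le:.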